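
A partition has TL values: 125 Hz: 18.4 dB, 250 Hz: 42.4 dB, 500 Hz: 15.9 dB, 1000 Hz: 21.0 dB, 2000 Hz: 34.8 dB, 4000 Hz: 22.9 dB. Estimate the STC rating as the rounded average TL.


Given TL values at each frequency:
  125 Hz: 18.4 dB
  250 Hz: 42.4 dB
  500 Hz: 15.9 dB
  1000 Hz: 21.0 dB
  2000 Hz: 34.8 dB
  4000 Hz: 22.9 dB
Formula: STC ~ round(average of TL values)
Sum = 18.4 + 42.4 + 15.9 + 21.0 + 34.8 + 22.9 = 155.4
Average = 155.4 / 6 = 25.9
Rounded: 26

26


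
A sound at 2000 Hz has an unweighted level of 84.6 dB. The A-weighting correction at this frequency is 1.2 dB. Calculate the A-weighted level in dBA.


Given values:
  SPL = 84.6 dB
  A-weighting at 2000 Hz = 1.2 dB
Formula: L_A = SPL + A_weight
L_A = 84.6 + (1.2)
L_A = 85.8

85.8 dBA


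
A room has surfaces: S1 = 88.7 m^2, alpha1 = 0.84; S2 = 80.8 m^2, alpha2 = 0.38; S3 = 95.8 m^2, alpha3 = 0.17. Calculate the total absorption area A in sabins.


Given surfaces:
  Surface 1: 88.7 * 0.84 = 74.508
  Surface 2: 80.8 * 0.38 = 30.704
  Surface 3: 95.8 * 0.17 = 16.286
Formula: A = sum(Si * alpha_i)
A = 74.508 + 30.704 + 16.286
A = 121.5

121.5 sabins


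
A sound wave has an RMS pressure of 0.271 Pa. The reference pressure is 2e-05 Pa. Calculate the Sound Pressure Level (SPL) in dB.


Given values:
  p = 0.271 Pa
  p_ref = 2e-05 Pa
Formula: SPL = 20 * log10(p / p_ref)
Compute ratio: p / p_ref = 0.271 / 2e-05 = 13550
Compute log10: log10(13550) = 4.131939
Multiply: SPL = 20 * 4.131939 = 82.64

82.64 dB


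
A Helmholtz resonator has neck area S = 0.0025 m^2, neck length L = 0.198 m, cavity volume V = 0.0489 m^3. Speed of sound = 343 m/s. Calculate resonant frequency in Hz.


Given values:
  S = 0.0025 m^2, L = 0.198 m, V = 0.0489 m^3, c = 343 m/s
Formula: f = (c / (2*pi)) * sqrt(S / (V * L))
Compute V * L = 0.0489 * 0.198 = 0.0096822
Compute S / (V * L) = 0.0025 / 0.0096822 = 0.2582
Compute sqrt(0.2582) = 0.508134
Compute c / (2*pi) = 343 / 6.283185 = 54.590148
f = 54.590148 * 0.508134 = 27.74

27.74 Hz


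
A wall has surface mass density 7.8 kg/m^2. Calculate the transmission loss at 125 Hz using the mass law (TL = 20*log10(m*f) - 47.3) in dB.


Given values:
  m = 7.8 kg/m^2, f = 125 Hz
Formula: TL = 20 * log10(m * f) - 47.3
Compute m * f = 7.8 * 125 = 975.0
Compute log10(975.0) = 2.989005
Compute 20 * 2.989005 = 59.7801
TL = 59.7801 - 47.3 = 12.48

12.48 dB


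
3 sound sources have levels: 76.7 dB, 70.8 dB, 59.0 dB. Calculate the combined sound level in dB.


Formula: L_total = 10 * log10( sum(10^(Li/10)) )
  Source 1: 10^(76.7/10) = 46773514.1287
  Source 2: 10^(70.8/10) = 12022644.3462
  Source 3: 10^(59.0/10) = 794328.2347
Sum of linear values = 59590486.7096
L_total = 10 * log10(59590486.7096) = 77.75

77.75 dB


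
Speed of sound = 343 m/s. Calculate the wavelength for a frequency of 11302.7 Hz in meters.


Given values:
  c = 343 m/s, f = 11302.7 Hz
Formula: lambda = c / f
lambda = 343 / 11302.7
lambda = 0.0303

0.0303 m


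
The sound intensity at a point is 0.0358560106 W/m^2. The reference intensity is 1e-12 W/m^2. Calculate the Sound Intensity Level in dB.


Given values:
  I = 0.0358560106 W/m^2
  I_ref = 1e-12 W/m^2
Formula: SIL = 10 * log10(I / I_ref)
Compute ratio: I / I_ref = 35856010600
Compute log10: log10(35856010600) = 10.554562
Multiply: SIL = 10 * 10.554562 = 105.55

105.55 dB


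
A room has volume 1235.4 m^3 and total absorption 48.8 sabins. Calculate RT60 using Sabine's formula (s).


Given values:
  V = 1235.4 m^3
  A = 48.8 sabins
Formula: RT60 = 0.161 * V / A
Numerator: 0.161 * 1235.4 = 198.8994
RT60 = 198.8994 / 48.8 = 4.076

4.076 s


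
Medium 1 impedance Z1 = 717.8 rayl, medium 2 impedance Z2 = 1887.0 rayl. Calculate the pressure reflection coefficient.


Given values:
  Z1 = 717.8 rayl, Z2 = 1887.0 rayl
Formula: R = (Z2 - Z1) / (Z2 + Z1)
Numerator: Z2 - Z1 = 1887.0 - 717.8 = 1169.2
Denominator: Z2 + Z1 = 1887.0 + 717.8 = 2604.8
R = 1169.2 / 2604.8 = 0.4489

0.4489


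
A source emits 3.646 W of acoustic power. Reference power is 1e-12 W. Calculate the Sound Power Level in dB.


Given values:
  W = 3.646 W
  W_ref = 1e-12 W
Formula: SWL = 10 * log10(W / W_ref)
Compute ratio: W / W_ref = 3646000000000
Compute log10: log10(3646000000000) = 12.561817
Multiply: SWL = 10 * 12.561817 = 125.62

125.62 dB


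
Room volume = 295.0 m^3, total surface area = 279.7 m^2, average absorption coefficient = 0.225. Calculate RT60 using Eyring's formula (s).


Given values:
  V = 295.0 m^3, S = 279.7 m^2, alpha = 0.225
Formula: RT60 = 0.161 * V / (-S * ln(1 - alpha))
Compute ln(1 - 0.225) = ln(0.775) = -0.254892
Denominator: -279.7 * -0.254892 = 71.2933
Numerator: 0.161 * 295.0 = 47.495
RT60 = 47.495 / 71.2933 = 0.666

0.666 s


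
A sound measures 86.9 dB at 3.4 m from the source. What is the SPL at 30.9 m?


Given values:
  SPL1 = 86.9 dB, r1 = 3.4 m, r2 = 30.9 m
Formula: SPL2 = SPL1 - 20 * log10(r2 / r1)
Compute ratio: r2 / r1 = 30.9 / 3.4 = 9.0882
Compute log10: log10(9.0882) = 0.958478
Compute drop: 20 * 0.958478 = 19.1696
SPL2 = 86.9 - 19.1696 = 67.73

67.73 dB


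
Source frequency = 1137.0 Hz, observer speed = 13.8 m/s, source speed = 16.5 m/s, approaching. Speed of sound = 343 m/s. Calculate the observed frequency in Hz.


Given values:
  f_s = 1137.0 Hz, v_o = 13.8 m/s, v_s = 16.5 m/s
  Direction: approaching
Formula: f_o = f_s * (c + v_o) / (c - v_s)
Numerator: c + v_o = 343 + 13.8 = 356.8
Denominator: c - v_s = 343 - 16.5 = 326.5
f_o = 1137.0 * 356.8 / 326.5 = 1242.52

1242.52 Hz


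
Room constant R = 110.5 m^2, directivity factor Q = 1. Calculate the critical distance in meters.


Given values:
  R = 110.5 m^2, Q = 1
Formula: d_c = 0.141 * sqrt(Q * R)
Compute Q * R = 1 * 110.5 = 110.5
Compute sqrt(110.5) = 10.5119
d_c = 0.141 * 10.5119 = 1.482

1.482 m


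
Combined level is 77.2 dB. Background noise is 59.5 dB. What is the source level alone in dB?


Given values:
  L_total = 77.2 dB, L_bg = 59.5 dB
Formula: L_source = 10 * log10(10^(L_total/10) - 10^(L_bg/10))
Convert to linear:
  10^(77.2/10) = 52480746.025
  10^(59.5/10) = 891250.9381
Difference: 52480746.025 - 891250.9381 = 51589495.0869
L_source = 10 * log10(51589495.0869) = 77.13

77.13 dB


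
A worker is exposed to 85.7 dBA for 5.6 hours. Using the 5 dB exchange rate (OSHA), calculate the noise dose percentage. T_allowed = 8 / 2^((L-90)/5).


Given values:
  L = 85.7 dBA, T = 5.6 hours
Formula: T_allowed = 8 / 2^((L - 90) / 5)
Compute exponent: (85.7 - 90) / 5 = -0.86
Compute 2^(-0.86) = 0.550953
T_allowed = 8 / 0.550953 = 14.520295 hours
Dose = (T / T_allowed) * 100
Dose = (5.6 / 14.520295) * 100 = 38.57

38.57 %


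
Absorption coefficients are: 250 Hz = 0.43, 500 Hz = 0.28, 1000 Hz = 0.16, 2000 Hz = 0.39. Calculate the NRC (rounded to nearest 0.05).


Given values:
  a_250 = 0.43, a_500 = 0.28
  a_1000 = 0.16, a_2000 = 0.39
Formula: NRC = (a250 + a500 + a1000 + a2000) / 4
Sum = 0.43 + 0.28 + 0.16 + 0.39 = 1.26
NRC = 1.26 / 4 = 0.315
Rounded to nearest 0.05: 0.3

0.3


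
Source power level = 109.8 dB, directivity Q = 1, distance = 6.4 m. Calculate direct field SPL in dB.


Given values:
  Lw = 109.8 dB, Q = 1, r = 6.4 m
Formula: SPL = Lw + 10 * log10(Q / (4 * pi * r^2))
Compute 4 * pi * r^2 = 4 * pi * 6.4^2 = 514.7185
Compute Q / denom = 1 / 514.7185 = 0.00194281
Compute 10 * log10(0.00194281) = -27.1157
SPL = 109.8 + (-27.1157) = 82.68

82.68 dB


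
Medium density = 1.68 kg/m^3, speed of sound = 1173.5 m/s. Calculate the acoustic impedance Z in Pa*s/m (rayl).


Given values:
  rho = 1.68 kg/m^3
  c = 1173.5 m/s
Formula: Z = rho * c
Z = 1.68 * 1173.5
Z = 1971.48

1971.48 rayl


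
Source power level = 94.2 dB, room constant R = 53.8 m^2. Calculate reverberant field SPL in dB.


Given values:
  Lw = 94.2 dB, R = 53.8 m^2
Formula: SPL = Lw + 10 * log10(4 / R)
Compute 4 / R = 4 / 53.8 = 0.074349
Compute 10 * log10(0.074349) = -11.2872
SPL = 94.2 + (-11.2872) = 82.91

82.91 dB


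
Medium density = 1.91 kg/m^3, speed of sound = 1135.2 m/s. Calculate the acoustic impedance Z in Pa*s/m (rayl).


Given values:
  rho = 1.91 kg/m^3
  c = 1135.2 m/s
Formula: Z = rho * c
Z = 1.91 * 1135.2
Z = 2168.23

2168.23 rayl


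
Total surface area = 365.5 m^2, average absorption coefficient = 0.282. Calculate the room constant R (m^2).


Given values:
  S = 365.5 m^2, alpha = 0.282
Formula: R = S * alpha / (1 - alpha)
Numerator: 365.5 * 0.282 = 103.071
Denominator: 1 - 0.282 = 0.718
R = 103.071 / 0.718 = 143.55

143.55 m^2


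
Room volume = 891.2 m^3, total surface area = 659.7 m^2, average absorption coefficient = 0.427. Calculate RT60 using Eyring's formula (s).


Given values:
  V = 891.2 m^3, S = 659.7 m^2, alpha = 0.427
Formula: RT60 = 0.161 * V / (-S * ln(1 - alpha))
Compute ln(1 - 0.427) = ln(0.573) = -0.55687
Denominator: -659.7 * -0.55687 = 367.3671
Numerator: 0.161 * 891.2 = 143.4832
RT60 = 143.4832 / 367.3671 = 0.391

0.391 s


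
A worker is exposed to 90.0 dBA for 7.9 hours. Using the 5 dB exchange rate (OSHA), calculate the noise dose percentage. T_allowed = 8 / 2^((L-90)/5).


Given values:
  L = 90.0 dBA, T = 7.9 hours
Formula: T_allowed = 8 / 2^((L - 90) / 5)
Compute exponent: (90.0 - 90) / 5 = 0.0
Compute 2^(0.0) = 1.0
T_allowed = 8 / 1.0 = 8.0 hours
Dose = (T / T_allowed) * 100
Dose = (7.9 / 8.0) * 100 = 98.75

98.75 %


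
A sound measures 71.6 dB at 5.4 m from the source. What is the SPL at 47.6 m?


Given values:
  SPL1 = 71.6 dB, r1 = 5.4 m, r2 = 47.6 m
Formula: SPL2 = SPL1 - 20 * log10(r2 / r1)
Compute ratio: r2 / r1 = 47.6 / 5.4 = 8.8148
Compute log10: log10(8.8148) = 0.945212
Compute drop: 20 * 0.945212 = 18.9042
SPL2 = 71.6 - 18.9042 = 52.7

52.7 dB


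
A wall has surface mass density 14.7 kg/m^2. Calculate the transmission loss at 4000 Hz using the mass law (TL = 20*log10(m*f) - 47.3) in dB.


Given values:
  m = 14.7 kg/m^2, f = 4000 Hz
Formula: TL = 20 * log10(m * f) - 47.3
Compute m * f = 14.7 * 4000 = 58800.0
Compute log10(58800.0) = 4.769377
Compute 20 * 4.769377 = 95.3875
TL = 95.3875 - 47.3 = 48.09

48.09 dB


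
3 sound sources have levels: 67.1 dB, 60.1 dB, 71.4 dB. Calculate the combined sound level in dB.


Formula: L_total = 10 * log10( sum(10^(Li/10)) )
  Source 1: 10^(67.1/10) = 5128613.8399
  Source 2: 10^(60.1/10) = 1023292.9923
  Source 3: 10^(71.4/10) = 13803842.646
Sum of linear values = 19955749.4782
L_total = 10 * log10(19955749.4782) = 73.0

73.0 dB


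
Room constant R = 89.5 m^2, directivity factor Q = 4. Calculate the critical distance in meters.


Given values:
  R = 89.5 m^2, Q = 4
Formula: d_c = 0.141 * sqrt(Q * R)
Compute Q * R = 4 * 89.5 = 358.0
Compute sqrt(358.0) = 18.9209
d_c = 0.141 * 18.9209 = 2.668

2.668 m


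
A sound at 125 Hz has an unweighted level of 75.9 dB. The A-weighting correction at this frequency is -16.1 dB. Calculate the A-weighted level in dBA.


Given values:
  SPL = 75.9 dB
  A-weighting at 125 Hz = -16.1 dB
Formula: L_A = SPL + A_weight
L_A = 75.9 + (-16.1)
L_A = 59.8

59.8 dBA


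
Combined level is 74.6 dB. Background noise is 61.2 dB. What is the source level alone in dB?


Given values:
  L_total = 74.6 dB, L_bg = 61.2 dB
Formula: L_source = 10 * log10(10^(L_total/10) - 10^(L_bg/10))
Convert to linear:
  10^(74.6/10) = 28840315.0313
  10^(61.2/10) = 1318256.7386
Difference: 28840315.0313 - 1318256.7386 = 27522058.2927
L_source = 10 * log10(27522058.2927) = 74.4

74.4 dB


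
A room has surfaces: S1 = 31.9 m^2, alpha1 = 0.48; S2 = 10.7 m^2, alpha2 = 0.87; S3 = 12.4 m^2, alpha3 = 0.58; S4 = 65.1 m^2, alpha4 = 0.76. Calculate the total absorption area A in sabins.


Given surfaces:
  Surface 1: 31.9 * 0.48 = 15.312
  Surface 2: 10.7 * 0.87 = 9.309
  Surface 3: 12.4 * 0.58 = 7.192
  Surface 4: 65.1 * 0.76 = 49.476
Formula: A = sum(Si * alpha_i)
A = 15.312 + 9.309 + 7.192 + 49.476
A = 81.29

81.29 sabins


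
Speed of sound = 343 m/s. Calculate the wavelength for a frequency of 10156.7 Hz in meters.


Given values:
  c = 343 m/s, f = 10156.7 Hz
Formula: lambda = c / f
lambda = 343 / 10156.7
lambda = 0.0338

0.0338 m


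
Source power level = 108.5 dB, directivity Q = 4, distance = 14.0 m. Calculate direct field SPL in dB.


Given values:
  Lw = 108.5 dB, Q = 4, r = 14.0 m
Formula: SPL = Lw + 10 * log10(Q / (4 * pi * r^2))
Compute 4 * pi * r^2 = 4 * pi * 14.0^2 = 2463.0086
Compute Q / denom = 4 / 2463.0086 = 0.00162403
Compute 10 * log10(0.00162403) = -27.8941
SPL = 108.5 + (-27.8941) = 80.61

80.61 dB


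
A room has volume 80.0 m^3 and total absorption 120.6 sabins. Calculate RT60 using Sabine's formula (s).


Given values:
  V = 80.0 m^3
  A = 120.6 sabins
Formula: RT60 = 0.161 * V / A
Numerator: 0.161 * 80.0 = 12.88
RT60 = 12.88 / 120.6 = 0.107

0.107 s


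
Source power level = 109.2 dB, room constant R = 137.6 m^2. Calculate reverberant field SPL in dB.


Given values:
  Lw = 109.2 dB, R = 137.6 m^2
Formula: SPL = Lw + 10 * log10(4 / R)
Compute 4 / R = 4 / 137.6 = 0.02907
Compute 10 * log10(0.02907) = -15.3655
SPL = 109.2 + (-15.3655) = 93.83

93.83 dB


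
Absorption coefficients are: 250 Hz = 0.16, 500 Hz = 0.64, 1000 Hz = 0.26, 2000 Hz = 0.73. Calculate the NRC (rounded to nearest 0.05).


Given values:
  a_250 = 0.16, a_500 = 0.64
  a_1000 = 0.26, a_2000 = 0.73
Formula: NRC = (a250 + a500 + a1000 + a2000) / 4
Sum = 0.16 + 0.64 + 0.26 + 0.73 = 1.79
NRC = 1.79 / 4 = 0.4475
Rounded to nearest 0.05: 0.45

0.45


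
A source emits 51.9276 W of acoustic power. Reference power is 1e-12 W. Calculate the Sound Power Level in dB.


Given values:
  W = 51.9276 W
  W_ref = 1e-12 W
Formula: SWL = 10 * log10(W / W_ref)
Compute ratio: W / W_ref = 51927600000000
Compute log10: log10(51927600000000) = 13.715398
Multiply: SWL = 10 * 13.715398 = 137.15

137.15 dB


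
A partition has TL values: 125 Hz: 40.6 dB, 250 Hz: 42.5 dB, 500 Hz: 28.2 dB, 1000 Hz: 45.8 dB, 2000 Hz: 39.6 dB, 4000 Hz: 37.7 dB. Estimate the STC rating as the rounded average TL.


Given TL values at each frequency:
  125 Hz: 40.6 dB
  250 Hz: 42.5 dB
  500 Hz: 28.2 dB
  1000 Hz: 45.8 dB
  2000 Hz: 39.6 dB
  4000 Hz: 37.7 dB
Formula: STC ~ round(average of TL values)
Sum = 40.6 + 42.5 + 28.2 + 45.8 + 39.6 + 37.7 = 234.4
Average = 234.4 / 6 = 39.07
Rounded: 39

39


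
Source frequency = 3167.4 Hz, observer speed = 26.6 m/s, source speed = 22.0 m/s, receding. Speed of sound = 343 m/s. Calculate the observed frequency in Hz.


Given values:
  f_s = 3167.4 Hz, v_o = 26.6 m/s, v_s = 22.0 m/s
  Direction: receding
Formula: f_o = f_s * (c - v_o) / (c + v_s)
Numerator: c - v_o = 343 - 26.6 = 316.4
Denominator: c + v_s = 343 + 22.0 = 365.0
f_o = 3167.4 * 316.4 / 365.0 = 2745.66

2745.66 Hz


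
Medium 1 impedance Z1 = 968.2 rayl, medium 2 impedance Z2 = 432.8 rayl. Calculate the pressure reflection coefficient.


Given values:
  Z1 = 968.2 rayl, Z2 = 432.8 rayl
Formula: R = (Z2 - Z1) / (Z2 + Z1)
Numerator: Z2 - Z1 = 432.8 - 968.2 = -535.4
Denominator: Z2 + Z1 = 432.8 + 968.2 = 1401.0
R = -535.4 / 1401.0 = -0.3822

-0.3822


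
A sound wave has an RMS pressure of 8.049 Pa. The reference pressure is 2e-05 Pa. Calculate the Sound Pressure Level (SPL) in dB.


Given values:
  p = 8.049 Pa
  p_ref = 2e-05 Pa
Formula: SPL = 20 * log10(p / p_ref)
Compute ratio: p / p_ref = 8.049 / 2e-05 = 402450
Compute log10: log10(402450) = 5.604712
Multiply: SPL = 20 * 5.604712 = 112.09

112.09 dB


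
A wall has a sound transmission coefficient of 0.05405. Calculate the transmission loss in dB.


Given values:
  tau = 0.05405
Formula: TL = 10 * log10(1 / tau)
Compute 1 / tau = 1 / 0.05405 = 18.5014
Compute log10(18.5014) = 1.267205
TL = 10 * 1.267205 = 12.67

12.67 dB


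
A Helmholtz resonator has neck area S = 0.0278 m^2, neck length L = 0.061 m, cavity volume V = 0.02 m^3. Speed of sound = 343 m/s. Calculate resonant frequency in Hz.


Given values:
  S = 0.0278 m^2, L = 0.061 m, V = 0.02 m^3, c = 343 m/s
Formula: f = (c / (2*pi)) * sqrt(S / (V * L))
Compute V * L = 0.02 * 0.061 = 0.00122
Compute S / (V * L) = 0.0278 / 0.00122 = 22.7869
Compute sqrt(22.7869) = 4.773563
Compute c / (2*pi) = 343 / 6.283185 = 54.590148
f = 54.590148 * 4.773563 = 260.59

260.59 Hz


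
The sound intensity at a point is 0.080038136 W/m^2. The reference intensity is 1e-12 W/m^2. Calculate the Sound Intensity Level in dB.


Given values:
  I = 0.080038136 W/m^2
  I_ref = 1e-12 W/m^2
Formula: SIL = 10 * log10(I / I_ref)
Compute ratio: I / I_ref = 80038136000
Compute log10: log10(80038136000) = 10.903297
Multiply: SIL = 10 * 10.903297 = 109.03

109.03 dB


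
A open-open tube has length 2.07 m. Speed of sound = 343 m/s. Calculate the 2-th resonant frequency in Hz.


Given values:
  Tube type: open-open, L = 2.07 m, c = 343 m/s, n = 2
Formula: f_n = n * c / (2 * L)
Compute 2 * L = 2 * 2.07 = 4.14
f = 2 * 343 / 4.14
f = 165.7

165.7 Hz


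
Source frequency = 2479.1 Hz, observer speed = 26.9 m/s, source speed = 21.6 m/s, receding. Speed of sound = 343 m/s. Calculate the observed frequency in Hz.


Given values:
  f_s = 2479.1 Hz, v_o = 26.9 m/s, v_s = 21.6 m/s
  Direction: receding
Formula: f_o = f_s * (c - v_o) / (c + v_s)
Numerator: c - v_o = 343 - 26.9 = 316.1
Denominator: c + v_s = 343 + 21.6 = 364.6
f_o = 2479.1 * 316.1 / 364.6 = 2149.32

2149.32 Hz


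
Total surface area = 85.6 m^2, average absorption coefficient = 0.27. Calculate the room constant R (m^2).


Given values:
  S = 85.6 m^2, alpha = 0.27
Formula: R = S * alpha / (1 - alpha)
Numerator: 85.6 * 0.27 = 23.112
Denominator: 1 - 0.27 = 0.73
R = 23.112 / 0.73 = 31.66

31.66 m^2


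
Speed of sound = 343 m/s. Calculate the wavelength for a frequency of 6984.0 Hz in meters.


Given values:
  c = 343 m/s, f = 6984.0 Hz
Formula: lambda = c / f
lambda = 343 / 6984.0
lambda = 0.0491

0.0491 m


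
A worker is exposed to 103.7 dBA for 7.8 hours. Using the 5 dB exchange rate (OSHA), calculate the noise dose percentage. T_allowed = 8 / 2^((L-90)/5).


Given values:
  L = 103.7 dBA, T = 7.8 hours
Formula: T_allowed = 8 / 2^((L - 90) / 5)
Compute exponent: (103.7 - 90) / 5 = 2.74
Compute 2^(2.74) = 6.680703
T_allowed = 8 / 6.680703 = 1.197479 hours
Dose = (T / T_allowed) * 100
Dose = (7.8 / 1.197479) * 100 = 651.37

651.37 %


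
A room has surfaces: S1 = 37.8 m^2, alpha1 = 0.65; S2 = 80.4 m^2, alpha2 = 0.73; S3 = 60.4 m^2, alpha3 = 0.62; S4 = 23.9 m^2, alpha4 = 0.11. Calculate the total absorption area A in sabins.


Given surfaces:
  Surface 1: 37.8 * 0.65 = 24.57
  Surface 2: 80.4 * 0.73 = 58.692
  Surface 3: 60.4 * 0.62 = 37.448
  Surface 4: 23.9 * 0.11 = 2.629
Formula: A = sum(Si * alpha_i)
A = 24.57 + 58.692 + 37.448 + 2.629
A = 123.34

123.34 sabins


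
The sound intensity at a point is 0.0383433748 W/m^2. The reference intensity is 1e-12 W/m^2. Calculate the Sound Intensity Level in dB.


Given values:
  I = 0.0383433748 W/m^2
  I_ref = 1e-12 W/m^2
Formula: SIL = 10 * log10(I / I_ref)
Compute ratio: I / I_ref = 38343374800
Compute log10: log10(38343374800) = 10.58369
Multiply: SIL = 10 * 10.58369 = 105.84

105.84 dB


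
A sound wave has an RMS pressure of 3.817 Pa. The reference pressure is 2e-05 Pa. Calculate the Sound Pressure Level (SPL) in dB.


Given values:
  p = 3.817 Pa
  p_ref = 2e-05 Pa
Formula: SPL = 20 * log10(p / p_ref)
Compute ratio: p / p_ref = 3.817 / 2e-05 = 190850
Compute log10: log10(190850) = 5.280692
Multiply: SPL = 20 * 5.280692 = 105.61

105.61 dB


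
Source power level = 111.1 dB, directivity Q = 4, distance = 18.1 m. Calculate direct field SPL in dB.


Given values:
  Lw = 111.1 dB, Q = 4, r = 18.1 m
Formula: SPL = Lw + 10 * log10(Q / (4 * pi * r^2))
Compute 4 * pi * r^2 = 4 * pi * 18.1^2 = 4116.8687
Compute Q / denom = 4 / 4116.8687 = 0.00097161
Compute 10 * log10(0.00097161) = -30.1251
SPL = 111.1 + (-30.1251) = 80.97

80.97 dB


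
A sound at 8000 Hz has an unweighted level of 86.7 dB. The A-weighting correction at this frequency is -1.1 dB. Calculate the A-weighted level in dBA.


Given values:
  SPL = 86.7 dB
  A-weighting at 8000 Hz = -1.1 dB
Formula: L_A = SPL + A_weight
L_A = 86.7 + (-1.1)
L_A = 85.6

85.6 dBA


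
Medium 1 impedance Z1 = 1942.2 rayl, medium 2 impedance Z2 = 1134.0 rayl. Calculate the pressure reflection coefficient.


Given values:
  Z1 = 1942.2 rayl, Z2 = 1134.0 rayl
Formula: R = (Z2 - Z1) / (Z2 + Z1)
Numerator: Z2 - Z1 = 1134.0 - 1942.2 = -808.2
Denominator: Z2 + Z1 = 1134.0 + 1942.2 = 3076.2
R = -808.2 / 3076.2 = -0.2627

-0.2627


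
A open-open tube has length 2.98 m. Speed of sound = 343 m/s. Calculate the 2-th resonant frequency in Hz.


Given values:
  Tube type: open-open, L = 2.98 m, c = 343 m/s, n = 2
Formula: f_n = n * c / (2 * L)
Compute 2 * L = 2 * 2.98 = 5.96
f = 2 * 343 / 5.96
f = 115.1

115.1 Hz


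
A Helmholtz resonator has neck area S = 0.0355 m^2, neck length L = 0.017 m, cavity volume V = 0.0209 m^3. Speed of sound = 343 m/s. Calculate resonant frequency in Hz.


Given values:
  S = 0.0355 m^2, L = 0.017 m, V = 0.0209 m^3, c = 343 m/s
Formula: f = (c / (2*pi)) * sqrt(S / (V * L))
Compute V * L = 0.0209 * 0.017 = 0.0003553
Compute S / (V * L) = 0.0355 / 0.0003553 = 99.9156
Compute sqrt(99.9156) = 9.995779
Compute c / (2*pi) = 343 / 6.283185 = 54.590148
f = 54.590148 * 9.995779 = 545.67

545.67 Hz


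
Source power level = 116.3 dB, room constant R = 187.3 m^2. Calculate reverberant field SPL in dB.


Given values:
  Lw = 116.3 dB, R = 187.3 m^2
Formula: SPL = Lw + 10 * log10(4 / R)
Compute 4 / R = 4 / 187.3 = 0.021356
Compute 10 * log10(0.021356) = -16.7048
SPL = 116.3 + (-16.7048) = 99.6

99.6 dB


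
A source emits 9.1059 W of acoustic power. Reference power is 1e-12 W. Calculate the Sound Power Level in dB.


Given values:
  W = 9.1059 W
  W_ref = 1e-12 W
Formula: SWL = 10 * log10(W / W_ref)
Compute ratio: W / W_ref = 9105900000000
Compute log10: log10(9105900000000) = 12.959323
Multiply: SWL = 10 * 12.959323 = 129.59

129.59 dB


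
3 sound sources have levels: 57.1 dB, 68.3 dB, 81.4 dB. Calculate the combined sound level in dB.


Formula: L_total = 10 * log10( sum(10^(Li/10)) )
  Source 1: 10^(57.1/10) = 512861.384
  Source 2: 10^(68.3/10) = 6760829.7539
  Source 3: 10^(81.4/10) = 138038426.4603
Sum of linear values = 145312117.5982
L_total = 10 * log10(145312117.5982) = 81.62

81.62 dB


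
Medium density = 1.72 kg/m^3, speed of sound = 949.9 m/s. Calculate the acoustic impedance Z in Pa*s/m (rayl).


Given values:
  rho = 1.72 kg/m^3
  c = 949.9 m/s
Formula: Z = rho * c
Z = 1.72 * 949.9
Z = 1633.83

1633.83 rayl


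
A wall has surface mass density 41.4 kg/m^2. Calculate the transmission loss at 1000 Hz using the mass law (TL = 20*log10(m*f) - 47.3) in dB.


Given values:
  m = 41.4 kg/m^2, f = 1000 Hz
Formula: TL = 20 * log10(m * f) - 47.3
Compute m * f = 41.4 * 1000 = 41400.0
Compute log10(41400.0) = 4.617
Compute 20 * 4.617 = 92.34
TL = 92.34 - 47.3 = 45.04

45.04 dB


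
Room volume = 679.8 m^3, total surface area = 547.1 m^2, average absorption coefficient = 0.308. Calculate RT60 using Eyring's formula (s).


Given values:
  V = 679.8 m^3, S = 547.1 m^2, alpha = 0.308
Formula: RT60 = 0.161 * V / (-S * ln(1 - alpha))
Compute ln(1 - 0.308) = ln(0.692) = -0.368169
Denominator: -547.1 * -0.368169 = 201.4253
Numerator: 0.161 * 679.8 = 109.4478
RT60 = 109.4478 / 201.4253 = 0.543

0.543 s


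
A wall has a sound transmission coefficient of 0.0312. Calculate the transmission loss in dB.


Given values:
  tau = 0.0312
Formula: TL = 10 * log10(1 / tau)
Compute 1 / tau = 1 / 0.0312 = 32.0513
Compute log10(32.0513) = 1.505846
TL = 10 * 1.505846 = 15.06

15.06 dB


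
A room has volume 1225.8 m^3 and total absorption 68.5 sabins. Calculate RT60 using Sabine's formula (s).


Given values:
  V = 1225.8 m^3
  A = 68.5 sabins
Formula: RT60 = 0.161 * V / A
Numerator: 0.161 * 1225.8 = 197.3538
RT60 = 197.3538 / 68.5 = 2.881

2.881 s


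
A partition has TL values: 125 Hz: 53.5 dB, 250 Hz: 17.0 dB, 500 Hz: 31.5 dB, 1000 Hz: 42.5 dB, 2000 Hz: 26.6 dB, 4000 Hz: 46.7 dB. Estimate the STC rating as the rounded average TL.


Given TL values at each frequency:
  125 Hz: 53.5 dB
  250 Hz: 17.0 dB
  500 Hz: 31.5 dB
  1000 Hz: 42.5 dB
  2000 Hz: 26.6 dB
  4000 Hz: 46.7 dB
Formula: STC ~ round(average of TL values)
Sum = 53.5 + 17.0 + 31.5 + 42.5 + 26.6 + 46.7 = 217.8
Average = 217.8 / 6 = 36.3
Rounded: 36

36


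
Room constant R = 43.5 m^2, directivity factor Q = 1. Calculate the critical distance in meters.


Given values:
  R = 43.5 m^2, Q = 1
Formula: d_c = 0.141 * sqrt(Q * R)
Compute Q * R = 1 * 43.5 = 43.5
Compute sqrt(43.5) = 6.5955
d_c = 0.141 * 6.5955 = 0.93

0.93 m


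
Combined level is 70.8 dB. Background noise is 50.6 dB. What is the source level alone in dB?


Given values:
  L_total = 70.8 dB, L_bg = 50.6 dB
Formula: L_source = 10 * log10(10^(L_total/10) - 10^(L_bg/10))
Convert to linear:
  10^(70.8/10) = 12022644.3462
  10^(50.6/10) = 114815.3621
Difference: 12022644.3462 - 114815.3621 = 11907828.9841
L_source = 10 * log10(11907828.9841) = 70.76

70.76 dB


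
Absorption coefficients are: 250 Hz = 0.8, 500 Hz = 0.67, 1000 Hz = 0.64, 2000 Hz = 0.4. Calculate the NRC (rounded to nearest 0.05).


Given values:
  a_250 = 0.8, a_500 = 0.67
  a_1000 = 0.64, a_2000 = 0.4
Formula: NRC = (a250 + a500 + a1000 + a2000) / 4
Sum = 0.8 + 0.67 + 0.64 + 0.4 = 2.51
NRC = 2.51 / 4 = 0.6275
Rounded to nearest 0.05: 0.65

0.65


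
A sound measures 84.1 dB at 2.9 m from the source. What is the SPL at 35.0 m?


Given values:
  SPL1 = 84.1 dB, r1 = 2.9 m, r2 = 35.0 m
Formula: SPL2 = SPL1 - 20 * log10(r2 / r1)
Compute ratio: r2 / r1 = 35.0 / 2.9 = 12.069
Compute log10: log10(12.069) = 1.081671
Compute drop: 20 * 1.081671 = 21.6334
SPL2 = 84.1 - 21.6334 = 62.47

62.47 dB


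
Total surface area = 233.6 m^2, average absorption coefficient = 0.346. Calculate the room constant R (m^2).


Given values:
  S = 233.6 m^2, alpha = 0.346
Formula: R = S * alpha / (1 - alpha)
Numerator: 233.6 * 0.346 = 80.8256
Denominator: 1 - 0.346 = 0.654
R = 80.8256 / 0.654 = 123.59

123.59 m^2


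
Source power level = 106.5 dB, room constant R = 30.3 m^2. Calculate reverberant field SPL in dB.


Given values:
  Lw = 106.5 dB, R = 30.3 m^2
Formula: SPL = Lw + 10 * log10(4 / R)
Compute 4 / R = 4 / 30.3 = 0.132013
Compute 10 * log10(0.132013) = -8.7938
SPL = 106.5 + (-8.7938) = 97.71

97.71 dB


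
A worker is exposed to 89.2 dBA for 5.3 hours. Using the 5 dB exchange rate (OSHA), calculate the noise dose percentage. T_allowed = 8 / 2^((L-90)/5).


Given values:
  L = 89.2 dBA, T = 5.3 hours
Formula: T_allowed = 8 / 2^((L - 90) / 5)
Compute exponent: (89.2 - 90) / 5 = -0.16
Compute 2^(-0.16) = 0.895025
T_allowed = 8 / 0.895025 = 8.938298 hours
Dose = (T / T_allowed) * 100
Dose = (5.3 / 8.938298) * 100 = 59.3

59.3 %


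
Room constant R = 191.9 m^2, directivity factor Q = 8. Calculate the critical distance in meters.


Given values:
  R = 191.9 m^2, Q = 8
Formula: d_c = 0.141 * sqrt(Q * R)
Compute Q * R = 8 * 191.9 = 1535.2
Compute sqrt(1535.2) = 39.1816
d_c = 0.141 * 39.1816 = 5.525

5.525 m


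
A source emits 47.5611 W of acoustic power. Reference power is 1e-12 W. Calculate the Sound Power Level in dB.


Given values:
  W = 47.5611 W
  W_ref = 1e-12 W
Formula: SWL = 10 * log10(W / W_ref)
Compute ratio: W / W_ref = 47561100000000
Compute log10: log10(47561100000000) = 13.677252
Multiply: SWL = 10 * 13.677252 = 136.77

136.77 dB


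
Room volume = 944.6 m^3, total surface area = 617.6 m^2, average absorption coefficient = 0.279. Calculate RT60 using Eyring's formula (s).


Given values:
  V = 944.6 m^3, S = 617.6 m^2, alpha = 0.279
Formula: RT60 = 0.161 * V / (-S * ln(1 - alpha))
Compute ln(1 - 0.279) = ln(0.721) = -0.327116
Denominator: -617.6 * -0.327116 = 202.0268
Numerator: 0.161 * 944.6 = 152.0806
RT60 = 152.0806 / 202.0268 = 0.753

0.753 s


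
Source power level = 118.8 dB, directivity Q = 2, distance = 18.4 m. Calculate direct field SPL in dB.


Given values:
  Lw = 118.8 dB, Q = 2, r = 18.4 m
Formula: SPL = Lw + 10 * log10(Q / (4 * pi * r^2))
Compute 4 * pi * r^2 = 4 * pi * 18.4^2 = 4254.4704
Compute Q / denom = 2 / 4254.4704 = 0.00047009
Compute 10 * log10(0.00047009) = -33.2782
SPL = 118.8 + (-33.2782) = 85.52

85.52 dB


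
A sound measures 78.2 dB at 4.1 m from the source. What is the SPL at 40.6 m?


Given values:
  SPL1 = 78.2 dB, r1 = 4.1 m, r2 = 40.6 m
Formula: SPL2 = SPL1 - 20 * log10(r2 / r1)
Compute ratio: r2 / r1 = 40.6 / 4.1 = 9.9024
Compute log10: log10(9.9024) = 0.99574
Compute drop: 20 * 0.99574 = 19.9148
SPL2 = 78.2 - 19.9148 = 58.29

58.29 dB


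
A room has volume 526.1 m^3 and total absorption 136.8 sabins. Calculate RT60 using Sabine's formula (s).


Given values:
  V = 526.1 m^3
  A = 136.8 sabins
Formula: RT60 = 0.161 * V / A
Numerator: 0.161 * 526.1 = 84.7021
RT60 = 84.7021 / 136.8 = 0.619

0.619 s


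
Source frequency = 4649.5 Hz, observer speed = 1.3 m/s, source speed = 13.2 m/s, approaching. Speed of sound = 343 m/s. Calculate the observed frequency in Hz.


Given values:
  f_s = 4649.5 Hz, v_o = 1.3 m/s, v_s = 13.2 m/s
  Direction: approaching
Formula: f_o = f_s * (c + v_o) / (c - v_s)
Numerator: c + v_o = 343 + 1.3 = 344.3
Denominator: c - v_s = 343 - 13.2 = 329.8
f_o = 4649.5 * 344.3 / 329.8 = 4853.92

4853.92 Hz


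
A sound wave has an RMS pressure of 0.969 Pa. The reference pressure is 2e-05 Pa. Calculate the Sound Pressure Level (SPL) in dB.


Given values:
  p = 0.969 Pa
  p_ref = 2e-05 Pa
Formula: SPL = 20 * log10(p / p_ref)
Compute ratio: p / p_ref = 0.969 / 2e-05 = 48450
Compute log10: log10(48450) = 4.685294
Multiply: SPL = 20 * 4.685294 = 93.71

93.71 dB


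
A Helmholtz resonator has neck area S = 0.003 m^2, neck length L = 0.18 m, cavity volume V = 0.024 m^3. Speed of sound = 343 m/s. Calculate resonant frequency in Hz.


Given values:
  S = 0.003 m^2, L = 0.18 m, V = 0.024 m^3, c = 343 m/s
Formula: f = (c / (2*pi)) * sqrt(S / (V * L))
Compute V * L = 0.024 * 0.18 = 0.00432
Compute S / (V * L) = 0.003 / 0.00432 = 0.6944
Compute sqrt(0.6944) = 0.833307
Compute c / (2*pi) = 343 / 6.283185 = 54.590148
f = 54.590148 * 0.833307 = 45.49

45.49 Hz


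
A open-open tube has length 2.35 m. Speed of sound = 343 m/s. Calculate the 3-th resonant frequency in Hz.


Given values:
  Tube type: open-open, L = 2.35 m, c = 343 m/s, n = 3
Formula: f_n = n * c / (2 * L)
Compute 2 * L = 2 * 2.35 = 4.7
f = 3 * 343 / 4.7
f = 218.94

218.94 Hz


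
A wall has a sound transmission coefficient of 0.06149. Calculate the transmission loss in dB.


Given values:
  tau = 0.06149
Formula: TL = 10 * log10(1 / tau)
Compute 1 / tau = 1 / 0.06149 = 16.2628
Compute log10(16.2628) = 1.211195
TL = 10 * 1.211195 = 12.11

12.11 dB


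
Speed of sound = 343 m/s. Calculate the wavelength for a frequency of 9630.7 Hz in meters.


Given values:
  c = 343 m/s, f = 9630.7 Hz
Formula: lambda = c / f
lambda = 343 / 9630.7
lambda = 0.0356

0.0356 m


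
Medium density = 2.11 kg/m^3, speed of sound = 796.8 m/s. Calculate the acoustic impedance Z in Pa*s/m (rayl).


Given values:
  rho = 2.11 kg/m^3
  c = 796.8 m/s
Formula: Z = rho * c
Z = 2.11 * 796.8
Z = 1681.25

1681.25 rayl


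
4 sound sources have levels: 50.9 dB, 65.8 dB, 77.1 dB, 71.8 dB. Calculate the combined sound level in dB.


Formula: L_total = 10 * log10( sum(10^(Li/10)) )
  Source 1: 10^(50.9/10) = 123026.8771
  Source 2: 10^(65.8/10) = 3801893.9632
  Source 3: 10^(77.1/10) = 51286138.3991
  Source 4: 10^(71.8/10) = 15135612.4844
Sum of linear values = 70346671.7238
L_total = 10 * log10(70346671.7238) = 78.47

78.47 dB


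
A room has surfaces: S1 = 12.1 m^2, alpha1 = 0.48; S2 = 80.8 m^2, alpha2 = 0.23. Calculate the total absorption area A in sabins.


Given surfaces:
  Surface 1: 12.1 * 0.48 = 5.808
  Surface 2: 80.8 * 0.23 = 18.584
Formula: A = sum(Si * alpha_i)
A = 5.808 + 18.584
A = 24.39

24.39 sabins


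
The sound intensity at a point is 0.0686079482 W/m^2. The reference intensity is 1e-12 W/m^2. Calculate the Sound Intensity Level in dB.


Given values:
  I = 0.0686079482 W/m^2
  I_ref = 1e-12 W/m^2
Formula: SIL = 10 * log10(I / I_ref)
Compute ratio: I / I_ref = 68607948200
Compute log10: log10(68607948200) = 10.836374
Multiply: SIL = 10 * 10.836374 = 108.36

108.36 dB


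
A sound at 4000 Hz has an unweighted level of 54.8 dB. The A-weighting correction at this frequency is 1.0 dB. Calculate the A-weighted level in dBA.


Given values:
  SPL = 54.8 dB
  A-weighting at 4000 Hz = 1.0 dB
Formula: L_A = SPL + A_weight
L_A = 54.8 + (1.0)
L_A = 55.8

55.8 dBA


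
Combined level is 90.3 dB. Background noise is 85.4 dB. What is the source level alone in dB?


Given values:
  L_total = 90.3 dB, L_bg = 85.4 dB
Formula: L_source = 10 * log10(10^(L_total/10) - 10^(L_bg/10))
Convert to linear:
  10^(90.3/10) = 1071519305.2376
  10^(85.4/10) = 346736850.4525
Difference: 1071519305.2376 - 346736850.4525 = 724782454.7851
L_source = 10 * log10(724782454.7851) = 88.6

88.6 dB


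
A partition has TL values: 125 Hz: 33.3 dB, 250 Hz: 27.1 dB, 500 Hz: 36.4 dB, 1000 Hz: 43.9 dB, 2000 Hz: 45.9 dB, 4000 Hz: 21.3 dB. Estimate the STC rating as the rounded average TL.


Given TL values at each frequency:
  125 Hz: 33.3 dB
  250 Hz: 27.1 dB
  500 Hz: 36.4 dB
  1000 Hz: 43.9 dB
  2000 Hz: 45.9 dB
  4000 Hz: 21.3 dB
Formula: STC ~ round(average of TL values)
Sum = 33.3 + 27.1 + 36.4 + 43.9 + 45.9 + 21.3 = 207.9
Average = 207.9 / 6 = 34.65
Rounded: 35

35


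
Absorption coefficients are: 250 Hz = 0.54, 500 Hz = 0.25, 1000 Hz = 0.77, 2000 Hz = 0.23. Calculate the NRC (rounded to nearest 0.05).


Given values:
  a_250 = 0.54, a_500 = 0.25
  a_1000 = 0.77, a_2000 = 0.23
Formula: NRC = (a250 + a500 + a1000 + a2000) / 4
Sum = 0.54 + 0.25 + 0.77 + 0.23 = 1.79
NRC = 1.79 / 4 = 0.4475
Rounded to nearest 0.05: 0.45

0.45


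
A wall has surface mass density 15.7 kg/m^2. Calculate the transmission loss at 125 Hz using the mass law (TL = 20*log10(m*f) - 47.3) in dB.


Given values:
  m = 15.7 kg/m^2, f = 125 Hz
Formula: TL = 20 * log10(m * f) - 47.3
Compute m * f = 15.7 * 125 = 1962.5
Compute log10(1962.5) = 3.29281
Compute 20 * 3.29281 = 65.8562
TL = 65.8562 - 47.3 = 18.56

18.56 dB


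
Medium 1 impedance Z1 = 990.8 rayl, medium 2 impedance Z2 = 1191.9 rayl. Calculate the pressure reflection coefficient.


Given values:
  Z1 = 990.8 rayl, Z2 = 1191.9 rayl
Formula: R = (Z2 - Z1) / (Z2 + Z1)
Numerator: Z2 - Z1 = 1191.9 - 990.8 = 201.1
Denominator: Z2 + Z1 = 1191.9 + 990.8 = 2182.7
R = 201.1 / 2182.7 = 0.0921

0.0921


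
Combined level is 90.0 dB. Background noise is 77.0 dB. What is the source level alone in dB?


Given values:
  L_total = 90.0 dB, L_bg = 77.0 dB
Formula: L_source = 10 * log10(10^(L_total/10) - 10^(L_bg/10))
Convert to linear:
  10^(90.0/10) = 1000000000.0
  10^(77.0/10) = 50118723.3627
Difference: 1000000000.0 - 50118723.3627 = 949881276.6373
L_source = 10 * log10(949881276.6373) = 89.78

89.78 dB


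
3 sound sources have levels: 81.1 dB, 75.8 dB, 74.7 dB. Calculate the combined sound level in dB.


Formula: L_total = 10 * log10( sum(10^(Li/10)) )
  Source 1: 10^(81.1/10) = 128824955.1693
  Source 2: 10^(75.8/10) = 38018939.6321
  Source 3: 10^(74.7/10) = 29512092.2667
Sum of linear values = 196355987.0681
L_total = 10 * log10(196355987.0681) = 82.93

82.93 dB


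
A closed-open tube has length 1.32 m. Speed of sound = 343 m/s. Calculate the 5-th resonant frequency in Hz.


Given values:
  Tube type: closed-open, L = 1.32 m, c = 343 m/s, n = 5
Formula: f_n = (2n - 1) * c / (4 * L)
Compute 2n - 1 = 2*5 - 1 = 9
Compute 4 * L = 4 * 1.32 = 5.28
f = 9 * 343 / 5.28
f = 584.66

584.66 Hz


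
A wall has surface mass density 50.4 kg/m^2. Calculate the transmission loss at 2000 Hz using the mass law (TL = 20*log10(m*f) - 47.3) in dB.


Given values:
  m = 50.4 kg/m^2, f = 2000 Hz
Formula: TL = 20 * log10(m * f) - 47.3
Compute m * f = 50.4 * 2000 = 100800.0
Compute log10(100800.0) = 5.003461
Compute 20 * 5.003461 = 100.0692
TL = 100.0692 - 47.3 = 52.77

52.77 dB


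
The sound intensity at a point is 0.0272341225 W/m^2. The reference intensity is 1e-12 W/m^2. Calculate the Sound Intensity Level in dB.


Given values:
  I = 0.0272341225 W/m^2
  I_ref = 1e-12 W/m^2
Formula: SIL = 10 * log10(I / I_ref)
Compute ratio: I / I_ref = 27234122500
Compute log10: log10(27234122500) = 10.435113
Multiply: SIL = 10 * 10.435113 = 104.35

104.35 dB


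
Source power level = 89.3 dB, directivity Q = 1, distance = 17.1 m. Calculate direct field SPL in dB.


Given values:
  Lw = 89.3 dB, Q = 1, r = 17.1 m
Formula: SPL = Lw + 10 * log10(Q / (4 * pi * r^2))
Compute 4 * pi * r^2 = 4 * pi * 17.1^2 = 3674.5324
Compute Q / denom = 1 / 3674.5324 = 0.00027214
Compute 10 * log10(0.00027214) = -35.6521
SPL = 89.3 + (-35.6521) = 53.65

53.65 dB


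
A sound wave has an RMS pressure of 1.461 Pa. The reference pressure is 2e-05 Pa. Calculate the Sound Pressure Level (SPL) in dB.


Given values:
  p = 1.461 Pa
  p_ref = 2e-05 Pa
Formula: SPL = 20 * log10(p / p_ref)
Compute ratio: p / p_ref = 1.461 / 2e-05 = 73050
Compute log10: log10(73050) = 4.86362
Multiply: SPL = 20 * 4.86362 = 97.27

97.27 dB


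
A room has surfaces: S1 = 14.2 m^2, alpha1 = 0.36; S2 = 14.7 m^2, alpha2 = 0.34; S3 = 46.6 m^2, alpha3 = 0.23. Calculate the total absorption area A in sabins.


Given surfaces:
  Surface 1: 14.2 * 0.36 = 5.112
  Surface 2: 14.7 * 0.34 = 4.998
  Surface 3: 46.6 * 0.23 = 10.718
Formula: A = sum(Si * alpha_i)
A = 5.112 + 4.998 + 10.718
A = 20.83

20.83 sabins


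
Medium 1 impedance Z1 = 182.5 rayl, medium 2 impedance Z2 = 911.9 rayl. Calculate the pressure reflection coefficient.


Given values:
  Z1 = 182.5 rayl, Z2 = 911.9 rayl
Formula: R = (Z2 - Z1) / (Z2 + Z1)
Numerator: Z2 - Z1 = 911.9 - 182.5 = 729.4
Denominator: Z2 + Z1 = 911.9 + 182.5 = 1094.4
R = 729.4 / 1094.4 = 0.6665

0.6665


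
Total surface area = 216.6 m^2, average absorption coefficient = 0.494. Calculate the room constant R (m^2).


Given values:
  S = 216.6 m^2, alpha = 0.494
Formula: R = S * alpha / (1 - alpha)
Numerator: 216.6 * 0.494 = 107.0004
Denominator: 1 - 0.494 = 0.506
R = 107.0004 / 0.506 = 211.46

211.46 m^2


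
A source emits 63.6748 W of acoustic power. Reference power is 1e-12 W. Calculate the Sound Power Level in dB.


Given values:
  W = 63.6748 W
  W_ref = 1e-12 W
Formula: SWL = 10 * log10(W / W_ref)
Compute ratio: W / W_ref = 63674800000000
Compute log10: log10(63674800000000) = 13.803968
Multiply: SWL = 10 * 13.803968 = 138.04

138.04 dB


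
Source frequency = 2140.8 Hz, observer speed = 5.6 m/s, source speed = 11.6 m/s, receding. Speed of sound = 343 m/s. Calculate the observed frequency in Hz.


Given values:
  f_s = 2140.8 Hz, v_o = 5.6 m/s, v_s = 11.6 m/s
  Direction: receding
Formula: f_o = f_s * (c - v_o) / (c + v_s)
Numerator: c - v_o = 343 - 5.6 = 337.4
Denominator: c + v_s = 343 + 11.6 = 354.6
f_o = 2140.8 * 337.4 / 354.6 = 2036.96

2036.96 Hz


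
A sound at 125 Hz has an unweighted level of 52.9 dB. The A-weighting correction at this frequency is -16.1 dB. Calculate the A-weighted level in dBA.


Given values:
  SPL = 52.9 dB
  A-weighting at 125 Hz = -16.1 dB
Formula: L_A = SPL + A_weight
L_A = 52.9 + (-16.1)
L_A = 36.8

36.8 dBA


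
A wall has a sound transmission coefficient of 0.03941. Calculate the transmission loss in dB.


Given values:
  tau = 0.03941
Formula: TL = 10 * log10(1 / tau)
Compute 1 / tau = 1 / 0.03941 = 25.3743
Compute log10(25.3743) = 1.404394
TL = 10 * 1.404394 = 14.04

14.04 dB


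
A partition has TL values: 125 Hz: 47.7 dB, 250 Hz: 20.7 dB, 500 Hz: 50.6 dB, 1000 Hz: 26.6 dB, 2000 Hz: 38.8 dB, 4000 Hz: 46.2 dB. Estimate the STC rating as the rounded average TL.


Given TL values at each frequency:
  125 Hz: 47.7 dB
  250 Hz: 20.7 dB
  500 Hz: 50.6 dB
  1000 Hz: 26.6 dB
  2000 Hz: 38.8 dB
  4000 Hz: 46.2 dB
Formula: STC ~ round(average of TL values)
Sum = 47.7 + 20.7 + 50.6 + 26.6 + 38.8 + 46.2 = 230.6
Average = 230.6 / 6 = 38.43
Rounded: 38

38
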